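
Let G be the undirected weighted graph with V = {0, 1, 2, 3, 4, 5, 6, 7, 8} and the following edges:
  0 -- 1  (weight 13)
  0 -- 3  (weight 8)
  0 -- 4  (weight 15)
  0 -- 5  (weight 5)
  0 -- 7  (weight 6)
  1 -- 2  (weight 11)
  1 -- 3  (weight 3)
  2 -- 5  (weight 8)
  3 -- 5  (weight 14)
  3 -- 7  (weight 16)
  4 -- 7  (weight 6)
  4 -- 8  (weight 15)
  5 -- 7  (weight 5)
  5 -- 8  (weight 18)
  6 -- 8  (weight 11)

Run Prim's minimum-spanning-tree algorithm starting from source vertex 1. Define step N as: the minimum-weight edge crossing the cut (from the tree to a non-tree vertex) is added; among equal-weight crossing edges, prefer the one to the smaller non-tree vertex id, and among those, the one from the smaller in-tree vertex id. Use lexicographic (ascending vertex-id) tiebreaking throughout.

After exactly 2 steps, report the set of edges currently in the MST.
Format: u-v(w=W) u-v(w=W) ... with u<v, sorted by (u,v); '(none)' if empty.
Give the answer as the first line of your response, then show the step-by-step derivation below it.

0-3(w=8) 1-3(w=3)

step 1: add edge 1-3 (w=3); MST = {1-3(w=3)}
step 2: add edge 0-3 (w=8); MST = {0-3(w=8) 1-3(w=3)}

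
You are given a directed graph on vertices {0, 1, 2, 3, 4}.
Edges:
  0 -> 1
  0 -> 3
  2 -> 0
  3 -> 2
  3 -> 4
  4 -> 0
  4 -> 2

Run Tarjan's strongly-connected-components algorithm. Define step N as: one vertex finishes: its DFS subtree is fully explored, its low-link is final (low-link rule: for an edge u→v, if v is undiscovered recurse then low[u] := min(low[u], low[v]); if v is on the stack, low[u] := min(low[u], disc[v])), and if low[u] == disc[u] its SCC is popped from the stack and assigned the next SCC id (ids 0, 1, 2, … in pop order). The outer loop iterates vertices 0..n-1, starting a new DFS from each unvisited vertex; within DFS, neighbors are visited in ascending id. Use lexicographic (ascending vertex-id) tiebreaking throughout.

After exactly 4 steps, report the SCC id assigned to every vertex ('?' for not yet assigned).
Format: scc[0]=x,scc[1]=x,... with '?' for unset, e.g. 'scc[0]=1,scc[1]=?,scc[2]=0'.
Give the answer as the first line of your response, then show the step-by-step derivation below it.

scc[0]=?,scc[1]=0,scc[2]=?,scc[3]=?,scc[4]=?

step 1: low=(low[0]=0,low[1]=1,low[2]=?,low[3]=?,low[4]=?); scc=(scc[0]=?,scc[1]=0,scc[2]=?,scc[3]=?,scc[4]=?)
step 2: low=(low[0]=0,low[1]=1,low[2]=0,low[3]=2,low[4]=?); scc=(scc[0]=?,scc[1]=0,scc[2]=?,scc[3]=?,scc[4]=?)
step 3: low=(low[0]=0,low[1]=1,low[2]=0,low[3]=0,low[4]=0); scc=(scc[0]=?,scc[1]=0,scc[2]=?,scc[3]=?,scc[4]=?)
step 4: low=(low[0]=0,low[1]=1,low[2]=0,low[3]=0,low[4]=0); scc=(scc[0]=?,scc[1]=0,scc[2]=?,scc[3]=?,scc[4]=?)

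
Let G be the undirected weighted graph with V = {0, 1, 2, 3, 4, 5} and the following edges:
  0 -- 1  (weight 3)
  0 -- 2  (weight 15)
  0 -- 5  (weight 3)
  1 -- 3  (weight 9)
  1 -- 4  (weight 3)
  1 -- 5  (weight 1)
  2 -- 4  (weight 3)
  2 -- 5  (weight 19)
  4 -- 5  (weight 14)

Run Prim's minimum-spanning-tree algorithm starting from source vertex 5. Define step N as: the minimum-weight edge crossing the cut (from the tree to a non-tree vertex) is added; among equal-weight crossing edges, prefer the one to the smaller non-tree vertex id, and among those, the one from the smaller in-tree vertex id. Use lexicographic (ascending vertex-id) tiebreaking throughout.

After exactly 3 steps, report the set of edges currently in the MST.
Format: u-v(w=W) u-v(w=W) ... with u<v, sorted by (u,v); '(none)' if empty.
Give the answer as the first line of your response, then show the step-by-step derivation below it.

0-1(w=3) 1-4(w=3) 1-5(w=1)

step 1: add edge 1-5 (w=1); MST = {1-5(w=1)}
step 2: add edge 0-1 (w=3); MST = {0-1(w=3) 1-5(w=1)}
step 3: add edge 1-4 (w=3); MST = {0-1(w=3) 1-4(w=3) 1-5(w=1)}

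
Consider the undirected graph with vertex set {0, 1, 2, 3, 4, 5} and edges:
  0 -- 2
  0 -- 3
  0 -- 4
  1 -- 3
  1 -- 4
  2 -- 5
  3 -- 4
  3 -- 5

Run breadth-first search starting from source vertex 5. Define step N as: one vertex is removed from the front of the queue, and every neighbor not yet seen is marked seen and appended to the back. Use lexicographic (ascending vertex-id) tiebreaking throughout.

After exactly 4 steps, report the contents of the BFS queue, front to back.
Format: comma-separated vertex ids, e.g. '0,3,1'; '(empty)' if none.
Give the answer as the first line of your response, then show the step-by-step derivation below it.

1,4

step 1: dequeue 5; queue=[2,3]; order=5
step 2: dequeue 2; queue=[3,0]; order=5,2
step 3: dequeue 3; queue=[0,1,4]; order=5,2,3
step 4: dequeue 0; queue=[1,4]; order=5,2,3,0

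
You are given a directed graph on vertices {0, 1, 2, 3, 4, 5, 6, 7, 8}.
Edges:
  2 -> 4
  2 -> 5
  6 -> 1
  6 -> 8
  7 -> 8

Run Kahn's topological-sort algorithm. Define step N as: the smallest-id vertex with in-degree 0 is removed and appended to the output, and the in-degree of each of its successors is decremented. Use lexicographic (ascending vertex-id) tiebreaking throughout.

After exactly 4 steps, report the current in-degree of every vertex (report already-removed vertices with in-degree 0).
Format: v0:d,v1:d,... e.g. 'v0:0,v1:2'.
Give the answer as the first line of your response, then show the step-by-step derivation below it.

v0:0,v1:1,v2:0,v3:0,v4:0,v5:0,v6:0,v7:0,v8:2

step 1: output 0; order=[0]; indeg=(0,1,0,0,1,1,0,0,2)
step 2: output 2; order=[0,2]; indeg=(0,1,0,0,0,0,0,0,2)
step 3: output 3; order=[0,2,3]; indeg=(0,1,0,0,0,0,0,0,2)
step 4: output 4; order=[0,2,3,4]; indeg=(0,1,0,0,0,0,0,0,2)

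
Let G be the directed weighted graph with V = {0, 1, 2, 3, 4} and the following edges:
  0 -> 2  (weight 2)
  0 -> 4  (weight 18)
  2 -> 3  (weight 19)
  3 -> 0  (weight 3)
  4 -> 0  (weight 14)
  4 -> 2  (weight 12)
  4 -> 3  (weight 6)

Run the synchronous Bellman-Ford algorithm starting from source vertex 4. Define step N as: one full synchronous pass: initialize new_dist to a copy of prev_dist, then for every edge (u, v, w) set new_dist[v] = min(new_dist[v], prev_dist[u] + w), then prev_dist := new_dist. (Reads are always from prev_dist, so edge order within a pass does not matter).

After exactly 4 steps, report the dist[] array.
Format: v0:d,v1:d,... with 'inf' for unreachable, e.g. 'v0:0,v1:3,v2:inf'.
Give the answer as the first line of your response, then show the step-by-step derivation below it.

v0:9,v1:inf,v2:11,v3:6,v4:0

step 1: dist = v0:14,v1:inf,v2:12,v3:6,v4:0
step 2: dist = v0:9,v1:inf,v2:12,v3:6,v4:0
step 3: dist = v0:9,v1:inf,v2:11,v3:6,v4:0
step 4: dist = v0:9,v1:inf,v2:11,v3:6,v4:0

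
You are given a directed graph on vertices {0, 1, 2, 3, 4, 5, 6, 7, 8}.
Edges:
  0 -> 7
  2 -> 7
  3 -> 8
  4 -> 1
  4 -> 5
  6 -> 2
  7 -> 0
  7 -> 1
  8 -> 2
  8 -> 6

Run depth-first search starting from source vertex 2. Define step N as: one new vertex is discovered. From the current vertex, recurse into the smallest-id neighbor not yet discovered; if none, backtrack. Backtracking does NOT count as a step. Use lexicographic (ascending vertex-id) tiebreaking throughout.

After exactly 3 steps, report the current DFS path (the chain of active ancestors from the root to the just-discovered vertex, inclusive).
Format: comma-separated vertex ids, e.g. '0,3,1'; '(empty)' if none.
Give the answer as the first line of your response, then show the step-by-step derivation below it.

2,7,0

step 1: discover 2; path=2; order=2
step 2: discover 7; path=2>7; order=2,7
step 3: discover 0; path=2>7>0; order=2,7,0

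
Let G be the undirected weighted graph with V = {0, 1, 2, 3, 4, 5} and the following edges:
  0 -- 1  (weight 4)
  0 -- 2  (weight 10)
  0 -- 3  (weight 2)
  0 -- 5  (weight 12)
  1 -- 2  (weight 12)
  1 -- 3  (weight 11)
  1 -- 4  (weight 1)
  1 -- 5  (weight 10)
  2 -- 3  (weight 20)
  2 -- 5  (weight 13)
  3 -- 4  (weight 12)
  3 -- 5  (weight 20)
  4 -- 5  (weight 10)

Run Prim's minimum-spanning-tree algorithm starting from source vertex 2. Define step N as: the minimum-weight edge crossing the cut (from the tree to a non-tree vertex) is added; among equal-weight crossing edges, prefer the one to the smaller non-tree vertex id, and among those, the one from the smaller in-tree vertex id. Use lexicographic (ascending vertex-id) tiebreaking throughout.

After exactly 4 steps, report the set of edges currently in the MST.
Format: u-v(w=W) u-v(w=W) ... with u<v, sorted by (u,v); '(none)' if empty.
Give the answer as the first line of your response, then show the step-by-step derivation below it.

0-1(w=4) 0-2(w=10) 0-3(w=2) 1-4(w=1)

step 1: add edge 0-2 (w=10); MST = {0-2(w=10)}
step 2: add edge 0-3 (w=2); MST = {0-2(w=10) 0-3(w=2)}
step 3: add edge 0-1 (w=4); MST = {0-1(w=4) 0-2(w=10) 0-3(w=2)}
step 4: add edge 1-4 (w=1); MST = {0-1(w=4) 0-2(w=10) 0-3(w=2) 1-4(w=1)}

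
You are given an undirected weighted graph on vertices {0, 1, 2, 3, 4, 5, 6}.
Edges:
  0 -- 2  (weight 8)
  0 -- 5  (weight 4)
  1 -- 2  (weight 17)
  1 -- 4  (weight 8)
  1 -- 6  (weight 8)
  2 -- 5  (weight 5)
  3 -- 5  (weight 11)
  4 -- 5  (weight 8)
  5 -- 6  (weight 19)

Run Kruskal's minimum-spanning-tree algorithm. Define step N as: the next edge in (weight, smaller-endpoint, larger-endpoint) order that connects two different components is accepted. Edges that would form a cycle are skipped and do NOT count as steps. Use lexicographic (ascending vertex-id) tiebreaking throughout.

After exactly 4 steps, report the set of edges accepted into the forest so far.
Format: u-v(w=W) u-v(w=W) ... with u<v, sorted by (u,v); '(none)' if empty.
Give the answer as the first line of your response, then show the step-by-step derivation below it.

0-5(w=4) 1-4(w=8) 1-6(w=8) 2-5(w=5)

step 1: add edge 0-5 (w=4); MST = {0-5(w=4)}
step 2: add edge 2-5 (w=5); MST = {0-5(w=4) 2-5(w=5)}
step 3: add edge 1-4 (w=8); MST = {0-5(w=4) 1-4(w=8) 2-5(w=5)}
step 4: add edge 1-6 (w=8); MST = {0-5(w=4) 1-4(w=8) 1-6(w=8) 2-5(w=5)}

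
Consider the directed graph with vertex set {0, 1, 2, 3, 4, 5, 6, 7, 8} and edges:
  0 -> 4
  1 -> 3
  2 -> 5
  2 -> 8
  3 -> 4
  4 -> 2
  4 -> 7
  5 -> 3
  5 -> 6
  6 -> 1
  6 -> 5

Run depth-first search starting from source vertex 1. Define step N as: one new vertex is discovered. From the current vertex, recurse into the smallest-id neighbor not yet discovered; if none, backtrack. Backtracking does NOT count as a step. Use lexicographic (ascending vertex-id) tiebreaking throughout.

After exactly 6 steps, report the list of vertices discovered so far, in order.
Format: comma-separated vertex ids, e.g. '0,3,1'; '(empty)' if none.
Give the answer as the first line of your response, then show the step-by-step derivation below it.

1,3,4,2,5,6

step 1: discover 1; path=1; order=1
step 2: discover 3; path=1>3; order=1,3
step 3: discover 4; path=1>3>4; order=1,3,4
step 4: discover 2; path=1>3>4>2; order=1,3,4,2
step 5: discover 5; path=1>3>4>2>5; order=1,3,4,2,5
step 6: discover 6; path=1>3>4>2>5>6; order=1,3,4,2,5,6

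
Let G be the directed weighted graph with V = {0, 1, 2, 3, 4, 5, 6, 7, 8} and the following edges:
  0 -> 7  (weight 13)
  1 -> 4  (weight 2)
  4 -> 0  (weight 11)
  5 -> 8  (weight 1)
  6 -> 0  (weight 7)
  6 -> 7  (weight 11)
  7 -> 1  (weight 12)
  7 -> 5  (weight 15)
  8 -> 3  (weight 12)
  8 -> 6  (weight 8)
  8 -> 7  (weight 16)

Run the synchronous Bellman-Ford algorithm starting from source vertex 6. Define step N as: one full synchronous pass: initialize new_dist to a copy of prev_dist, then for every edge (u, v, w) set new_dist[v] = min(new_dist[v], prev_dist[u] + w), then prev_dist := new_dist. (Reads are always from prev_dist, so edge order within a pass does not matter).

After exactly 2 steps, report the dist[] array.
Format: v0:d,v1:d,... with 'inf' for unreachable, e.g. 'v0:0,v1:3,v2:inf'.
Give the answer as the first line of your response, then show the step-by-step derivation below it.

v0:7,v1:23,v2:inf,v3:inf,v4:inf,v5:26,v6:0,v7:11,v8:inf

step 1: dist = v0:7,v1:inf,v2:inf,v3:inf,v4:inf,v5:inf,v6:0,v7:11,v8:inf
step 2: dist = v0:7,v1:23,v2:inf,v3:inf,v4:inf,v5:26,v6:0,v7:11,v8:inf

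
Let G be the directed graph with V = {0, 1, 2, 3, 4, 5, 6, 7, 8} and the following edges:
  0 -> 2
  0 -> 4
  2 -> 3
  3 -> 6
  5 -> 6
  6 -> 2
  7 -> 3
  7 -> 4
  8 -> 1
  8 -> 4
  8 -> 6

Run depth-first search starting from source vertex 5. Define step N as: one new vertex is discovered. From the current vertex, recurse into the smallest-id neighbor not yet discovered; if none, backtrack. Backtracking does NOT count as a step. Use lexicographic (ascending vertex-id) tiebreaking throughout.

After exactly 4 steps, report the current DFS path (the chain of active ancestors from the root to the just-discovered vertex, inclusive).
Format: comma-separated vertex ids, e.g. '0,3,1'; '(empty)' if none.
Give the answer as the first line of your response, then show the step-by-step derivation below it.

5,6,2,3

step 1: discover 5; path=5; order=5
step 2: discover 6; path=5>6; order=5,6
step 3: discover 2; path=5>6>2; order=5,6,2
step 4: discover 3; path=5>6>2>3; order=5,6,2,3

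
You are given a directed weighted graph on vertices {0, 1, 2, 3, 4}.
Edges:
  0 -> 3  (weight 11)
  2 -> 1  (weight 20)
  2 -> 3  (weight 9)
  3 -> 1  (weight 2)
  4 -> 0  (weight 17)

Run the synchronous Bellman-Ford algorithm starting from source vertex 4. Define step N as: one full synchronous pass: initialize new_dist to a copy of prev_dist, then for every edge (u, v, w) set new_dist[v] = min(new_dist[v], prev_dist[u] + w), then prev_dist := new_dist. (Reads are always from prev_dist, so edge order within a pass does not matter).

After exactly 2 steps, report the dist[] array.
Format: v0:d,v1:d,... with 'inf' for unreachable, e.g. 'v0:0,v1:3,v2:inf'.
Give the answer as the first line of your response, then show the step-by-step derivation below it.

v0:17,v1:inf,v2:inf,v3:28,v4:0

step 1: dist = v0:17,v1:inf,v2:inf,v3:inf,v4:0
step 2: dist = v0:17,v1:inf,v2:inf,v3:28,v4:0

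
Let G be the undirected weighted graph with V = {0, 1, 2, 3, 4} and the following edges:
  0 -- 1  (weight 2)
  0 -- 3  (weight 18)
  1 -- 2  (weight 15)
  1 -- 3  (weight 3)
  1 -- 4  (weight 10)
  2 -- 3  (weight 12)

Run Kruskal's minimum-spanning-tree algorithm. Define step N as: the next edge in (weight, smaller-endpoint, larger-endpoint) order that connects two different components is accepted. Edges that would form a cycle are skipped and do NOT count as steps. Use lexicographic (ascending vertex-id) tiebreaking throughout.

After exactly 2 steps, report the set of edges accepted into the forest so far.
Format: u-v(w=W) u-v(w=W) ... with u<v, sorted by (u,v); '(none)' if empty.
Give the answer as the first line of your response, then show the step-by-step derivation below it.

0-1(w=2) 1-3(w=3)

step 1: add edge 0-1 (w=2); MST = {0-1(w=2)}
step 2: add edge 1-3 (w=3); MST = {0-1(w=2) 1-3(w=3)}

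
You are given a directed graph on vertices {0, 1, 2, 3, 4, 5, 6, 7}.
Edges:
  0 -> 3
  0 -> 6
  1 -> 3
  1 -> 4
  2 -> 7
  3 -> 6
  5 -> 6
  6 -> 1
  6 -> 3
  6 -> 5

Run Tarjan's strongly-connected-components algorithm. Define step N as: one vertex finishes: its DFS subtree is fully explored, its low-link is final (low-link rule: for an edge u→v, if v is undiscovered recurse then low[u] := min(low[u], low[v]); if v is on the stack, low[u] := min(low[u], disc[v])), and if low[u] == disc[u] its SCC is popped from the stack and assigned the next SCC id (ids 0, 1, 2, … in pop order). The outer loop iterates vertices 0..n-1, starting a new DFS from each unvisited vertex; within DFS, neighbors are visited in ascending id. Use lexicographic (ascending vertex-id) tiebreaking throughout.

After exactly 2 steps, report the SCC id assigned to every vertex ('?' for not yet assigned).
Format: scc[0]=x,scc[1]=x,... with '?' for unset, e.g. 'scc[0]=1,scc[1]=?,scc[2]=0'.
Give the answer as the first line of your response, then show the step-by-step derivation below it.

scc[0]=?,scc[1]=?,scc[2]=?,scc[3]=?,scc[4]=0,scc[5]=?,scc[6]=?,scc[7]=?

step 1: low=(low[0]=0,low[1]=1,low[2]=?,low[3]=1,low[4]=4,low[5]=?,low[6]=2,low[7]=?); scc=(scc[0]=?,scc[1]=?,scc[2]=?,scc[3]=?,scc[4]=0,scc[5]=?,scc[6]=?,scc[7]=?)
step 2: low=(low[0]=0,low[1]=1,low[2]=?,low[3]=1,low[4]=4,low[5]=?,low[6]=2,low[7]=?); scc=(scc[0]=?,scc[1]=?,scc[2]=?,scc[3]=?,scc[4]=0,scc[5]=?,scc[6]=?,scc[7]=?)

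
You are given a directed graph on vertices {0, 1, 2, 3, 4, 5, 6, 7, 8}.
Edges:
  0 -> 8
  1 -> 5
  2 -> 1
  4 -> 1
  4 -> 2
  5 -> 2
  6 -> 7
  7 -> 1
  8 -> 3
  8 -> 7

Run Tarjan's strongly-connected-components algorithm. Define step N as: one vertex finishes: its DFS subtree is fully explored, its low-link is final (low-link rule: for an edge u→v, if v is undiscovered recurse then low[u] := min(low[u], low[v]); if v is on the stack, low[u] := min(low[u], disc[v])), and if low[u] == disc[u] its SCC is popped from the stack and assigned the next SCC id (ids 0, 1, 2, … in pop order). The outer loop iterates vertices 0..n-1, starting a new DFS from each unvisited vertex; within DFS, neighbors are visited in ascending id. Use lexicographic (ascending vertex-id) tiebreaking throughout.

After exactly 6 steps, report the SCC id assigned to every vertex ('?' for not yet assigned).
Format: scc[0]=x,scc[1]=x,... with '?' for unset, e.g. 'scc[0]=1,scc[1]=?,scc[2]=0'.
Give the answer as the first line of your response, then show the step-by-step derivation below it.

scc[0]=?,scc[1]=1,scc[2]=1,scc[3]=0,scc[4]=?,scc[5]=1,scc[6]=?,scc[7]=2,scc[8]=3

step 1: low=(low[0]=0,low[1]=?,low[2]=?,low[3]=2,low[4]=?,low[5]=?,low[6]=?,low[7]=?,low[8]=1); scc=(scc[0]=?,scc[1]=?,scc[2]=?,scc[3]=0,scc[4]=?,scc[5]=?,scc[6]=?,scc[7]=?,scc[8]=?)
step 2: low=(low[0]=0,low[1]=4,low[2]=4,low[3]=2,low[4]=?,low[5]=5,low[6]=?,low[7]=3,low[8]=1); scc=(scc[0]=?,scc[1]=?,scc[2]=?,scc[3]=0,scc[4]=?,scc[5]=?,scc[6]=?,scc[7]=?,scc[8]=?)
step 3: low=(low[0]=0,low[1]=4,low[2]=4,low[3]=2,low[4]=?,low[5]=4,low[6]=?,low[7]=3,low[8]=1); scc=(scc[0]=?,scc[1]=?,scc[2]=?,scc[3]=0,scc[4]=?,scc[5]=?,scc[6]=?,scc[7]=?,scc[8]=?)
step 4: low=(low[0]=0,low[1]=4,low[2]=4,low[3]=2,low[4]=?,low[5]=4,low[6]=?,low[7]=3,low[8]=1); scc=(scc[0]=?,scc[1]=1,scc[2]=1,scc[3]=0,scc[4]=?,scc[5]=1,scc[6]=?,scc[7]=?,scc[8]=?)
step 5: low=(low[0]=0,low[1]=4,low[2]=4,low[3]=2,low[4]=?,low[5]=4,low[6]=?,low[7]=3,low[8]=1); scc=(scc[0]=?,scc[1]=1,scc[2]=1,scc[3]=0,scc[4]=?,scc[5]=1,scc[6]=?,scc[7]=2,scc[8]=?)
step 6: low=(low[0]=0,low[1]=4,low[2]=4,low[3]=2,low[4]=?,low[5]=4,low[6]=?,low[7]=3,low[8]=1); scc=(scc[0]=?,scc[1]=1,scc[2]=1,scc[3]=0,scc[4]=?,scc[5]=1,scc[6]=?,scc[7]=2,scc[8]=3)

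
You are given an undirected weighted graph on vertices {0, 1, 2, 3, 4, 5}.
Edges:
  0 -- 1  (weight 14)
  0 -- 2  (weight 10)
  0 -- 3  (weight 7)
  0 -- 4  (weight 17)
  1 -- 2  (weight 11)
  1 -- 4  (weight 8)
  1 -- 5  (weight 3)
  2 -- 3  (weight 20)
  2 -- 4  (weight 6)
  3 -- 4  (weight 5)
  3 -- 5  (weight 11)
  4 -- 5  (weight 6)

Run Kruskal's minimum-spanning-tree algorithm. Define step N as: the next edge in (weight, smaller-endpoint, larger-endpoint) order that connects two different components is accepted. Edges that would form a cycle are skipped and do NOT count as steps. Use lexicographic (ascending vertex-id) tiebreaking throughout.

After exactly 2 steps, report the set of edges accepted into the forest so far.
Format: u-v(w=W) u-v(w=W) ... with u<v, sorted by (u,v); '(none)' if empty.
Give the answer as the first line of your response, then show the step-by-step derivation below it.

1-5(w=3) 3-4(w=5)

step 1: add edge 1-5 (w=3); MST = {1-5(w=3)}
step 2: add edge 3-4 (w=5); MST = {1-5(w=3) 3-4(w=5)}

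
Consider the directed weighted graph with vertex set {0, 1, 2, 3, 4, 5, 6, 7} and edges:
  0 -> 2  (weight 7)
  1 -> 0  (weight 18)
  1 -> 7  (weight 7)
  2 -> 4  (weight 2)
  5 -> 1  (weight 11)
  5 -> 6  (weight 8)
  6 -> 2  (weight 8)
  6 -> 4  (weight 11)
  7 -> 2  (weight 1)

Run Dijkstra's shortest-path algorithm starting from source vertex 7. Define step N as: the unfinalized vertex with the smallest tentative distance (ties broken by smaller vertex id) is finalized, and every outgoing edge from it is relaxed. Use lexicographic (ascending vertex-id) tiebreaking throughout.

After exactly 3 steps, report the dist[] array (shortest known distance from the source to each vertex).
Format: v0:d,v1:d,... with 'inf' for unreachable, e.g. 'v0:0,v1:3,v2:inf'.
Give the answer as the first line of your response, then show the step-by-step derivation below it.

v0:inf,v1:inf,v2:1,v3:inf,v4:3,v5:inf,v6:inf,v7:0

step 1: dist = v0:inf,v1:inf,v2:1,v3:inf,v4:inf,v5:inf,v6:inf,v7:0
step 2: dist = v0:inf,v1:inf,v2:1,v3:inf,v4:3,v5:inf,v6:inf,v7:0
step 3: dist = v0:inf,v1:inf,v2:1,v3:inf,v4:3,v5:inf,v6:inf,v7:0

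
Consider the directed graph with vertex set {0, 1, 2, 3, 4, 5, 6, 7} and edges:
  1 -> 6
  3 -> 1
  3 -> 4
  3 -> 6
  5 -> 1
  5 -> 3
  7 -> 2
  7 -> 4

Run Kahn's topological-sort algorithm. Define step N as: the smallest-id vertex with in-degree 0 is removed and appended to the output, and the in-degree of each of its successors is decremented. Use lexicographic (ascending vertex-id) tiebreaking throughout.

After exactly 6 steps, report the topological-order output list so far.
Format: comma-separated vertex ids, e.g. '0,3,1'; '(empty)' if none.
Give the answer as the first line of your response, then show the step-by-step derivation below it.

0,5,3,1,6,7

step 1: output 0; order=[0]; indeg=(0,2,1,1,2,0,2,0)
step 2: output 5; order=[0,5]; indeg=(0,1,1,0,2,0,2,0)
step 3: output 3; order=[0,5,3]; indeg=(0,0,1,0,1,0,1,0)
step 4: output 1; order=[0,5,3,1]; indeg=(0,0,1,0,1,0,0,0)
step 5: output 6; order=[0,5,3,1,6]; indeg=(0,0,1,0,1,0,0,0)
step 6: output 7; order=[0,5,3,1,6,7]; indeg=(0,0,0,0,0,0,0,0)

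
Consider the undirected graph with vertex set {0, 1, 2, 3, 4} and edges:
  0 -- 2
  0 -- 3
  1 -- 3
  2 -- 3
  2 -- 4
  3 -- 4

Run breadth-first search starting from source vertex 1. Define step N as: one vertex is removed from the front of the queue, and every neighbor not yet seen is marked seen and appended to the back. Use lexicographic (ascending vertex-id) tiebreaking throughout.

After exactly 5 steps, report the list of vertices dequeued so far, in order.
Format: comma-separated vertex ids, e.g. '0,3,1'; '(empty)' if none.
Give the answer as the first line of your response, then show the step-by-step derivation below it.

1,3,0,2,4

step 1: dequeue 1; queue=[3]; order=1
step 2: dequeue 3; queue=[0,2,4]; order=1,3
step 3: dequeue 0; queue=[2,4]; order=1,3,0
step 4: dequeue 2; queue=[4]; order=1,3,0,2
step 5: dequeue 4; queue=[(empty)]; order=1,3,0,2,4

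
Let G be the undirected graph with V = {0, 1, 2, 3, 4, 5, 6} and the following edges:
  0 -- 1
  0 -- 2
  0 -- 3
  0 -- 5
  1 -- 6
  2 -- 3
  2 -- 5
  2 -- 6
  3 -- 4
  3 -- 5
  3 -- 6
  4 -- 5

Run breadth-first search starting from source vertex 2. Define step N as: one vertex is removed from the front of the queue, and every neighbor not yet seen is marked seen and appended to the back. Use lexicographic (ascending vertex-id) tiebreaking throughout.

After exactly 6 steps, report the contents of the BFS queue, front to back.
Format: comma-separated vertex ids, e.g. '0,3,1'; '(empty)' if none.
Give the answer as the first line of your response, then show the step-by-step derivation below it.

4

step 1: dequeue 2; queue=[0,3,5,6]; order=2
step 2: dequeue 0; queue=[3,5,6,1]; order=2,0
step 3: dequeue 3; queue=[5,6,1,4]; order=2,0,3
step 4: dequeue 5; queue=[6,1,4]; order=2,0,3,5
step 5: dequeue 6; queue=[1,4]; order=2,0,3,5,6
step 6: dequeue 1; queue=[4]; order=2,0,3,5,6,1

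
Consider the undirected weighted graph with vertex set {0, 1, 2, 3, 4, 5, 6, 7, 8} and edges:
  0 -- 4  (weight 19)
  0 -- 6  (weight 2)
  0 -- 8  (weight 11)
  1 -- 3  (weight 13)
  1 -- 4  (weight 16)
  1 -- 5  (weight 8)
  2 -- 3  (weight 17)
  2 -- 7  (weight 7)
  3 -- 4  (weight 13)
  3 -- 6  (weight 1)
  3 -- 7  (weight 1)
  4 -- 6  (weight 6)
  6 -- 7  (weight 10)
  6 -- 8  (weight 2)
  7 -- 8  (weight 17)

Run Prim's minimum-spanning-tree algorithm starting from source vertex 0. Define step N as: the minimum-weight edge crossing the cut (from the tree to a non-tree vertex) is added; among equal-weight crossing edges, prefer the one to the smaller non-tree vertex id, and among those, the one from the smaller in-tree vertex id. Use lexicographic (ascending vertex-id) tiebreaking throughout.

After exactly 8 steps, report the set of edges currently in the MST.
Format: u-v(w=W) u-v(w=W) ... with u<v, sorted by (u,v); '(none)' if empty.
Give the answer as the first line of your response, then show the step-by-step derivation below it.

0-6(w=2) 1-3(w=13) 1-5(w=8) 2-7(w=7) 3-6(w=1) 3-7(w=1) 4-6(w=6) 6-8(w=2)

step 1: add edge 0-6 (w=2); MST = {0-6(w=2)}
step 2: add edge 3-6 (w=1); MST = {0-6(w=2) 3-6(w=1)}
step 3: add edge 3-7 (w=1); MST = {0-6(w=2) 3-6(w=1) 3-7(w=1)}
step 4: add edge 6-8 (w=2); MST = {0-6(w=2) 3-6(w=1) 3-7(w=1) 6-8(w=2)}
step 5: add edge 4-6 (w=6); MST = {0-6(w=2) 3-6(w=1) 3-7(w=1) 4-6(w=6) 6-8(w=2)}
step 6: add edge 2-7 (w=7); MST = {0-6(w=2) 2-7(w=7) 3-6(w=1) 3-7(w=1) 4-6(w=6) 6-8(w=2)}
step 7: add edge 1-3 (w=13); MST = {0-6(w=2) 1-3(w=13) 2-7(w=7) 3-6(w=1) 3-7(w=1) 4-6(w=6) 6-8(w=2)}
step 8: add edge 1-5 (w=8); MST = {0-6(w=2) 1-3(w=13) 1-5(w=8) 2-7(w=7) 3-6(w=1) 3-7(w=1) 4-6(w=6) 6-8(w=2)}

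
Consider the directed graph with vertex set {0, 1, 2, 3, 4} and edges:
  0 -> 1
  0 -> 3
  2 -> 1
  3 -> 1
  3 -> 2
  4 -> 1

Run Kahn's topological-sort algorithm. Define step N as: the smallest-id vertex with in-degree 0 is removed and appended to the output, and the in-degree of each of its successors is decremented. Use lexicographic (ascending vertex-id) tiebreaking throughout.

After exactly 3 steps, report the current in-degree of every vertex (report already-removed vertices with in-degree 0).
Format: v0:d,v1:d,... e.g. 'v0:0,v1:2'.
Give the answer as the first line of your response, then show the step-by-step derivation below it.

v0:0,v1:1,v2:0,v3:0,v4:0

step 1: output 0; order=[0]; indeg=(0,3,1,0,0)
step 2: output 3; order=[0,3]; indeg=(0,2,0,0,0)
step 3: output 2; order=[0,3,2]; indeg=(0,1,0,0,0)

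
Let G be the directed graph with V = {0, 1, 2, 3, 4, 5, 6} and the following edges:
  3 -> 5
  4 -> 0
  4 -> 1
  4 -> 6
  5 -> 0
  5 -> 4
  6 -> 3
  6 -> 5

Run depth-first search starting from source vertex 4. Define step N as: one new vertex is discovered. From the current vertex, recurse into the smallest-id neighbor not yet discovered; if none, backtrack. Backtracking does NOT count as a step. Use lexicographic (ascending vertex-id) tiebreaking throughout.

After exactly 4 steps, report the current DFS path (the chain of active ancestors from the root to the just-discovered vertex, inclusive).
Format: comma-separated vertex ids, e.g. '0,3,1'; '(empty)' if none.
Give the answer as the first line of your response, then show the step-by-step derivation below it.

4,6

step 1: discover 4; path=4; order=4
step 2: discover 0; path=4>0; order=4,0
step 3: discover 1; path=4>1; order=4,0,1
step 4: discover 6; path=4>6; order=4,0,1,6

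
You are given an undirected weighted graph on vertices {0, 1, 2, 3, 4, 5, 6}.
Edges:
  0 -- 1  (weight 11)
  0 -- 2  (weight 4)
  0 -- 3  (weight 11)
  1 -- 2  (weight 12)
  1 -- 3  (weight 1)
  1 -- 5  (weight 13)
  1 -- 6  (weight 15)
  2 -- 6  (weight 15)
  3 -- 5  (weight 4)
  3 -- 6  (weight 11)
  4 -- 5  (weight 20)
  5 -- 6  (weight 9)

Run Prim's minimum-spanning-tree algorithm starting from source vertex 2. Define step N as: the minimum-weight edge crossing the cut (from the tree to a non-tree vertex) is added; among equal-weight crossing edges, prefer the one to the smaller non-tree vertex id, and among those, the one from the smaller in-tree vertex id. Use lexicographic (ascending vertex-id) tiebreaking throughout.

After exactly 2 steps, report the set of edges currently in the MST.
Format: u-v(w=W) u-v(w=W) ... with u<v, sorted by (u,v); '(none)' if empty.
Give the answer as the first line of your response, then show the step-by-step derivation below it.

0-1(w=11) 0-2(w=4)

step 1: add edge 0-2 (w=4); MST = {0-2(w=4)}
step 2: add edge 0-1 (w=11); MST = {0-1(w=11) 0-2(w=4)}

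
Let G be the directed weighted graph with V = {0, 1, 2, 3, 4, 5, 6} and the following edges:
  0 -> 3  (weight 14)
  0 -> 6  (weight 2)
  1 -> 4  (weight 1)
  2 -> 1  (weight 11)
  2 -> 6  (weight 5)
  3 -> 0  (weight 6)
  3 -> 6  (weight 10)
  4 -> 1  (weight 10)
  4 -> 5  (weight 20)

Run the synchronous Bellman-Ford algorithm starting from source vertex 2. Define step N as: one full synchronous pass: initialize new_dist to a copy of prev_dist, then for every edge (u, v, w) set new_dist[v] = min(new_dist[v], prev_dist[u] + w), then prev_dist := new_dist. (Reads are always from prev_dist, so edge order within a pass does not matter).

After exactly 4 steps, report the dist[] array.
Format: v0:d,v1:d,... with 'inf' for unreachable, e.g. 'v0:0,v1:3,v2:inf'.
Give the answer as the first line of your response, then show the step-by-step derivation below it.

v0:inf,v1:11,v2:0,v3:inf,v4:12,v5:32,v6:5

step 1: dist = v0:inf,v1:11,v2:0,v3:inf,v4:inf,v5:inf,v6:5
step 2: dist = v0:inf,v1:11,v2:0,v3:inf,v4:12,v5:inf,v6:5
step 3: dist = v0:inf,v1:11,v2:0,v3:inf,v4:12,v5:32,v6:5
step 4: dist = v0:inf,v1:11,v2:0,v3:inf,v4:12,v5:32,v6:5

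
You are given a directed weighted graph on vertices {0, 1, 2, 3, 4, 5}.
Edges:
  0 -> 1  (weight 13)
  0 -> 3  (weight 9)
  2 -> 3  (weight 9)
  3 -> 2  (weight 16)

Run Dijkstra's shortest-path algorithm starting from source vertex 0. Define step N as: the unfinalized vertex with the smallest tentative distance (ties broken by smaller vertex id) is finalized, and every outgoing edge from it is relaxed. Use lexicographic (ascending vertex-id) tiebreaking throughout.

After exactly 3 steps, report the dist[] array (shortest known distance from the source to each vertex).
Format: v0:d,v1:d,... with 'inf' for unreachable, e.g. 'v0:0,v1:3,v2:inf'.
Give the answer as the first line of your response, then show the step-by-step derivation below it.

v0:0,v1:13,v2:25,v3:9,v4:inf,v5:inf

step 1: dist = v0:0,v1:13,v2:inf,v3:9,v4:inf,v5:inf
step 2: dist = v0:0,v1:13,v2:25,v3:9,v4:inf,v5:inf
step 3: dist = v0:0,v1:13,v2:25,v3:9,v4:inf,v5:inf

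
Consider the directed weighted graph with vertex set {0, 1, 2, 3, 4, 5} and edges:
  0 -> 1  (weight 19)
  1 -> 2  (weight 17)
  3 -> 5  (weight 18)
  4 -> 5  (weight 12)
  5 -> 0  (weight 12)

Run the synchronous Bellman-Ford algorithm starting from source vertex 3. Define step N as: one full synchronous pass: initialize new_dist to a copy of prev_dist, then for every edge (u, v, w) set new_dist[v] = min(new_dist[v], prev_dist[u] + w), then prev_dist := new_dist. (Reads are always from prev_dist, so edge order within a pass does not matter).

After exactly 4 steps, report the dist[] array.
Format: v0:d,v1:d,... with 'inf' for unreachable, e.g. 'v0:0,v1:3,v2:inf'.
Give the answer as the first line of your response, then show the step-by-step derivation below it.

v0:30,v1:49,v2:66,v3:0,v4:inf,v5:18

step 1: dist = v0:inf,v1:inf,v2:inf,v3:0,v4:inf,v5:18
step 2: dist = v0:30,v1:inf,v2:inf,v3:0,v4:inf,v5:18
step 3: dist = v0:30,v1:49,v2:inf,v3:0,v4:inf,v5:18
step 4: dist = v0:30,v1:49,v2:66,v3:0,v4:inf,v5:18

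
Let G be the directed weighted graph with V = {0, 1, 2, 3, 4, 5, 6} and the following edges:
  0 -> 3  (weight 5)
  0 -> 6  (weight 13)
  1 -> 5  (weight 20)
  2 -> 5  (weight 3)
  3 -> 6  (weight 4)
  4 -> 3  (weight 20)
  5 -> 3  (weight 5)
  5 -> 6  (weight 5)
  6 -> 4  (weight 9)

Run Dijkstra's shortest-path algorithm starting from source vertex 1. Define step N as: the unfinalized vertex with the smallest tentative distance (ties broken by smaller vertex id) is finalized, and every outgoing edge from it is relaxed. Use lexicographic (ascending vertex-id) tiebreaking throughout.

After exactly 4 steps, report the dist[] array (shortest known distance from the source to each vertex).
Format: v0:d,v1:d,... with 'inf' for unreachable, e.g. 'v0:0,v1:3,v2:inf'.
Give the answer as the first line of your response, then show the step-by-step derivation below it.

v0:inf,v1:0,v2:inf,v3:25,v4:34,v5:20,v6:25

step 1: dist = v0:inf,v1:0,v2:inf,v3:inf,v4:inf,v5:20,v6:inf
step 2: dist = v0:inf,v1:0,v2:inf,v3:25,v4:inf,v5:20,v6:25
step 3: dist = v0:inf,v1:0,v2:inf,v3:25,v4:inf,v5:20,v6:25
step 4: dist = v0:inf,v1:0,v2:inf,v3:25,v4:34,v5:20,v6:25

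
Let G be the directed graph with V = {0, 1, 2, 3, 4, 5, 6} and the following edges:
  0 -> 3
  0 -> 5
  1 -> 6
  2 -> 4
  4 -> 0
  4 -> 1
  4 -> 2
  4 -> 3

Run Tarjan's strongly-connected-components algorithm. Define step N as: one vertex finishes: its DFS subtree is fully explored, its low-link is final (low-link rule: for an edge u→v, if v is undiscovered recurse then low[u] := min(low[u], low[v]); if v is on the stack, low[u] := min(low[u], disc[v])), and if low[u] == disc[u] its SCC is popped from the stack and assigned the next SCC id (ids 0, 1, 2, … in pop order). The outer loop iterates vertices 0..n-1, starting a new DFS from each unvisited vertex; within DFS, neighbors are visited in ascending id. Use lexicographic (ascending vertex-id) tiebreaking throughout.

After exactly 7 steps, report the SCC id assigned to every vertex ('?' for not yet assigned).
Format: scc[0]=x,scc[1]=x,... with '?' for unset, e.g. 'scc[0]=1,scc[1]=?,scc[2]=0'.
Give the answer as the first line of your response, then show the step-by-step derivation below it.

scc[0]=2,scc[1]=4,scc[2]=5,scc[3]=0,scc[4]=5,scc[5]=1,scc[6]=3

step 1: low=(low[0]=0,low[1]=?,low[2]=?,low[3]=1,low[4]=?,low[5]=?,low[6]=?); scc=(scc[0]=?,scc[1]=?,scc[2]=?,scc[3]=0,scc[4]=?,scc[5]=?,scc[6]=?)
step 2: low=(low[0]=0,low[1]=?,low[2]=?,low[3]=1,low[4]=?,low[5]=2,low[6]=?); scc=(scc[0]=?,scc[1]=?,scc[2]=?,scc[3]=0,scc[4]=?,scc[5]=1,scc[6]=?)
step 3: low=(low[0]=0,low[1]=?,low[2]=?,low[3]=1,low[4]=?,low[5]=2,low[6]=?); scc=(scc[0]=2,scc[1]=?,scc[2]=?,scc[3]=0,scc[4]=?,scc[5]=1,scc[6]=?)
step 4: low=(low[0]=0,low[1]=3,low[2]=?,low[3]=1,low[4]=?,low[5]=2,low[6]=4); scc=(scc[0]=2,scc[1]=?,scc[2]=?,scc[3]=0,scc[4]=?,scc[5]=1,scc[6]=3)
step 5: low=(low[0]=0,low[1]=3,low[2]=?,low[3]=1,low[4]=?,low[5]=2,low[6]=4); scc=(scc[0]=2,scc[1]=4,scc[2]=?,scc[3]=0,scc[4]=?,scc[5]=1,scc[6]=3)
step 6: low=(low[0]=0,low[1]=3,low[2]=5,low[3]=1,low[4]=5,low[5]=2,low[6]=4); scc=(scc[0]=2,scc[1]=4,scc[2]=?,scc[3]=0,scc[4]=?,scc[5]=1,scc[6]=3)
step 7: low=(low[0]=0,low[1]=3,low[2]=5,low[3]=1,low[4]=5,low[5]=2,low[6]=4); scc=(scc[0]=2,scc[1]=4,scc[2]=5,scc[3]=0,scc[4]=5,scc[5]=1,scc[6]=3)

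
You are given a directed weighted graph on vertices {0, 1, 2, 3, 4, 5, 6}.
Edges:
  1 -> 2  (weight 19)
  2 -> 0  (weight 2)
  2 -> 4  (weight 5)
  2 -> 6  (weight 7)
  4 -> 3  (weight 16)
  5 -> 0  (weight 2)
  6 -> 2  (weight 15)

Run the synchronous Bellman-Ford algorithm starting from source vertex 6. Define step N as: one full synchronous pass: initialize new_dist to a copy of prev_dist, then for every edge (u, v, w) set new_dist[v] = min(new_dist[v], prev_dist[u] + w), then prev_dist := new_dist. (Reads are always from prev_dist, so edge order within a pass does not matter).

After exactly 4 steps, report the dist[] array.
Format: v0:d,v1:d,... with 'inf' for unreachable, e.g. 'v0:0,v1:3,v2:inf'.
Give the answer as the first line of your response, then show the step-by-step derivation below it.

v0:17,v1:inf,v2:15,v3:36,v4:20,v5:inf,v6:0

step 1: dist = v0:inf,v1:inf,v2:15,v3:inf,v4:inf,v5:inf,v6:0
step 2: dist = v0:17,v1:inf,v2:15,v3:inf,v4:20,v5:inf,v6:0
step 3: dist = v0:17,v1:inf,v2:15,v3:36,v4:20,v5:inf,v6:0
step 4: dist = v0:17,v1:inf,v2:15,v3:36,v4:20,v5:inf,v6:0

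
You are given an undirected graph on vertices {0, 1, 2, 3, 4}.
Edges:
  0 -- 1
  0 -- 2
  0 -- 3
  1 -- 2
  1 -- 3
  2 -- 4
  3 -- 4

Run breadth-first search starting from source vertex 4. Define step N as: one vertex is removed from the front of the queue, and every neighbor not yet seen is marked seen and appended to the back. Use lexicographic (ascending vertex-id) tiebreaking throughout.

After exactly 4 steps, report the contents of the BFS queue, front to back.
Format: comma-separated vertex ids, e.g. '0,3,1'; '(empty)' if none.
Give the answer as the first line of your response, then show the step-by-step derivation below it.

1

step 1: dequeue 4; queue=[2,3]; order=4
step 2: dequeue 2; queue=[3,0,1]; order=4,2
step 3: dequeue 3; queue=[0,1]; order=4,2,3
step 4: dequeue 0; queue=[1]; order=4,2,3,0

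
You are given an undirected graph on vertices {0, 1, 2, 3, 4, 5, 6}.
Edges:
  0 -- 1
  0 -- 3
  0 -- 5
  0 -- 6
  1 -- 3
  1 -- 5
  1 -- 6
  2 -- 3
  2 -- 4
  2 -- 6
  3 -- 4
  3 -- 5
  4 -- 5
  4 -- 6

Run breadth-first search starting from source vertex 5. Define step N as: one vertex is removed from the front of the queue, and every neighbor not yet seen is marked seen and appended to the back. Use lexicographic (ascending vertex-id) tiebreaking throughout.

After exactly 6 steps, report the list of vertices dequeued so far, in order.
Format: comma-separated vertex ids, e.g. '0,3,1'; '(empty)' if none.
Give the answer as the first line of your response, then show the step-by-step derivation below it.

5,0,1,3,4,6

step 1: dequeue 5; queue=[0,1,3,4]; order=5
step 2: dequeue 0; queue=[1,3,4,6]; order=5,0
step 3: dequeue 1; queue=[3,4,6]; order=5,0,1
step 4: dequeue 3; queue=[4,6,2]; order=5,0,1,3
step 5: dequeue 4; queue=[6,2]; order=5,0,1,3,4
step 6: dequeue 6; queue=[2]; order=5,0,1,3,4,6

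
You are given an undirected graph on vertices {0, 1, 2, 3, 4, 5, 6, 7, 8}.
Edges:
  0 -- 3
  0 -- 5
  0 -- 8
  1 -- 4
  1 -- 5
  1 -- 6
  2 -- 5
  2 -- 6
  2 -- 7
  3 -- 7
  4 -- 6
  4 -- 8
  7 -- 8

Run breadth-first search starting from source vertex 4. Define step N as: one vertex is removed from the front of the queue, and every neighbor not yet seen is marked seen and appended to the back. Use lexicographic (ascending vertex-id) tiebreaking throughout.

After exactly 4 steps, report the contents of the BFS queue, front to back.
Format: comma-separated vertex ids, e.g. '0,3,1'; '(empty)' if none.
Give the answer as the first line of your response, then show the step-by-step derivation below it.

5,2,0,7

step 1: dequeue 4; queue=[1,6,8]; order=4
step 2: dequeue 1; queue=[6,8,5]; order=4,1
step 3: dequeue 6; queue=[8,5,2]; order=4,1,6
step 4: dequeue 8; queue=[5,2,0,7]; order=4,1,6,8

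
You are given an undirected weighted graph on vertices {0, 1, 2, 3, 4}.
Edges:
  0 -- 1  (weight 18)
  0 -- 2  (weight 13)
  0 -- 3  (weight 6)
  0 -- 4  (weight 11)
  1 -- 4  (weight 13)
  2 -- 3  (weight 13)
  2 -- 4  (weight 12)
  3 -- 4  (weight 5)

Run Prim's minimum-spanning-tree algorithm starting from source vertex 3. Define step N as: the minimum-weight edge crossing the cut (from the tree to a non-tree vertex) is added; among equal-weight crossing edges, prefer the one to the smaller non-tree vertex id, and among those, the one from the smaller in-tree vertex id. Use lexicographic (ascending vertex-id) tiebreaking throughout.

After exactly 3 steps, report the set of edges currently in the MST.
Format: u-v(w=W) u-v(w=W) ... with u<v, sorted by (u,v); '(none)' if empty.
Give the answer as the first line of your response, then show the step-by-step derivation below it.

0-3(w=6) 2-4(w=12) 3-4(w=5)

step 1: add edge 3-4 (w=5); MST = {3-4(w=5)}
step 2: add edge 0-3 (w=6); MST = {0-3(w=6) 3-4(w=5)}
step 3: add edge 2-4 (w=12); MST = {0-3(w=6) 2-4(w=12) 3-4(w=5)}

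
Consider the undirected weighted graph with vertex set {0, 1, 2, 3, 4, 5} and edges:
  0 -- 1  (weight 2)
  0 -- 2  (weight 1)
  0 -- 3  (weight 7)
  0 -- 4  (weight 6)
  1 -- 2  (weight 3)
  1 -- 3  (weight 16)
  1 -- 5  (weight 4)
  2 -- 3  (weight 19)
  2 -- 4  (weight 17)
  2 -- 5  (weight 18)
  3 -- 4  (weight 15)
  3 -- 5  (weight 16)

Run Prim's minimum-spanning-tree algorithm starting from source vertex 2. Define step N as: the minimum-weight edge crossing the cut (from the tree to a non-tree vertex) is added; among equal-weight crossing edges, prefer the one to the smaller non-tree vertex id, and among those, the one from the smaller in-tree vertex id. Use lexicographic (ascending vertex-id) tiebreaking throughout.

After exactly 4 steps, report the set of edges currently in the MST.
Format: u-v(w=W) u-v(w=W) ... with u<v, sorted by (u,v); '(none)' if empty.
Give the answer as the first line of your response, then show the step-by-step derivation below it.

0-1(w=2) 0-2(w=1) 0-4(w=6) 1-5(w=4)

step 1: add edge 0-2 (w=1); MST = {0-2(w=1)}
step 2: add edge 0-1 (w=2); MST = {0-1(w=2) 0-2(w=1)}
step 3: add edge 1-5 (w=4); MST = {0-1(w=2) 0-2(w=1) 1-5(w=4)}
step 4: add edge 0-4 (w=6); MST = {0-1(w=2) 0-2(w=1) 0-4(w=6) 1-5(w=4)}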